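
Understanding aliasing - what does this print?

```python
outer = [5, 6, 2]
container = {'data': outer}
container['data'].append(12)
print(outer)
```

Key concept: dict holds reference to list.
Step by step:
`outer = [5, 6, 2]` → outer = [5, 6, 2]
`container = {'data': outer}` → container = {'data': [5, 6, 2]}
`container['data'].append(12)` → outer = [5, 6, 2, 12]; container = {'data': [5, 6, 2, 12]}
`print(outer)` → prints [5, 6, 2, 12]

Answer: [5, 6, 2, 12]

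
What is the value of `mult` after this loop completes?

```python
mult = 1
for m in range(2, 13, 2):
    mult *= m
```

Product of even numbers 2 to 12
`mult` takes the values: 1 → 2 → 8 → 48 → 384 → 3840 → 46080

Answer: 46080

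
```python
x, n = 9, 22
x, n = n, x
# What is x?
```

Trace:
`x, n = 9, 22` → x = 9; n = 22
`x, n = n, x` → x = 22; n = 9
So x = 22

Answer: 22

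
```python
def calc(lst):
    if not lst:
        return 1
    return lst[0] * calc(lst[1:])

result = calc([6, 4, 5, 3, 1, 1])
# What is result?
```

Product over [6, 4, 5, 3, 1, 1] = 6 * 4 * 5 * 3 * 1 * 1 = 360

Answer: 360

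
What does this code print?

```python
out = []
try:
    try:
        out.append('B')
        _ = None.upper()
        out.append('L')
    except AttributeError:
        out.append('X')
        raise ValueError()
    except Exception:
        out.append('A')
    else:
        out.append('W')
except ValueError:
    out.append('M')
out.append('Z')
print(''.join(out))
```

Execution trace: 'B' (inner try body) → 'X' (inner except AttributeError) → 'M' (outer except ValueError) → 'Z' (after the try/except). Output: BXMZ

Answer: BXMZ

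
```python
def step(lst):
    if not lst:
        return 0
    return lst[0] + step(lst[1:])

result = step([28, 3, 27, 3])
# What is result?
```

28 + 3 + 27 + 3 + 0 = 61

Answer: 61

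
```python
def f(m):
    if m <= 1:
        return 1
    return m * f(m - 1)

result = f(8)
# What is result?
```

f(8) = 8 * 7 * 6 * 5 * 4 * 3 * 2 * 1 = 40320

Answer: 40320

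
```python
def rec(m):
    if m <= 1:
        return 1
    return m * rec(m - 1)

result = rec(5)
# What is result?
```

rec(5) = 5 * 4 * 3 * 2 * 1 = 120

Answer: 120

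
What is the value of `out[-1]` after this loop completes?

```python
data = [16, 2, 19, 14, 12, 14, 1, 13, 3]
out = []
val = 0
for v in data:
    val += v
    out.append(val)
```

Cumulative sum ends at 94
`out` takes the values: [] → [16] → [16, 18] → [16, 18, 37] → [16, 18, 37, 51] → [16, 18, 37, 51, 63] → [16, 18, 37, 51, 63, 77] → [16, 18, 37, 51, 63, 77, 78] → [16, 18, 37, 51, 63, 77, 78, 91] → [16, 18, 37, 51, 63, 77, 78, 91, 94]
So `out[-1]` = 94

Answer: 94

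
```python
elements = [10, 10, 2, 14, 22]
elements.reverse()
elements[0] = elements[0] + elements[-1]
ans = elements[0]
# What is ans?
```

Trace:
`elements = [10, 10, 2, 14, 22]` → elements = [10, 10, 2, 14, 22]
`elements.reverse()` → elements = [22, 14, 2, 10, 10]
`elements[0] = elements[0] + elements[-1]` → elements = [32, 14, 2, 10, 10]
`ans = elements[0]` → ans = 32
So ans = 32

Answer: 32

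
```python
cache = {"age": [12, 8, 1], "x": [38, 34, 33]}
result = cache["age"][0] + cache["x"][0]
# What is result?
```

Trace:
`cache = {"age": [12, 8, 1], "x": [38, 34, 33]}` → cache = {'age': [12, 8, 1], 'x': [38, 34, 33]}
`result = cache["age"][0] + cache["x"][0]` → result = 50
So result = 50

Answer: 50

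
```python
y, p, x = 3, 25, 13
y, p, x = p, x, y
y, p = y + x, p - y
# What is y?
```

Trace:
`y, p, x = 3, 25, 13` → y = 3; p = 25; x = 13
`y, p, x = p, x, y` → y = 25; p = 13; x = 3
`y, p = y + x, p - y` → y = 28; p = -12
So y = 28

Answer: 28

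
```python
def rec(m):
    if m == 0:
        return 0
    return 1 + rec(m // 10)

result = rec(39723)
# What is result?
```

Count of digits of 39723: 5

Answer: 5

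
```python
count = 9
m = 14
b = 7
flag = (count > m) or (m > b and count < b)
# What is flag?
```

Trace:
`count = 9` → count = 9
`m = 14` → m = 14
`b = 7` → b = 7
`flag = (count > m) or (m > b and count < b)` → flag = False
So flag = False

Answer: False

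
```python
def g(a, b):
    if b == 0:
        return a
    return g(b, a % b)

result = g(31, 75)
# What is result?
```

g(31, 75) -> g(75, 31) -> g(31, 13) -> g(13, 5) -> g(5, 3) -> g(3, 2) -> g(2, 1) -> g(1, 0) -> 1

Answer: 1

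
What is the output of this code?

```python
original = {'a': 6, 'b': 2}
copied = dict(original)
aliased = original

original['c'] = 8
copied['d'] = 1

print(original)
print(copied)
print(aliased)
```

Key concept: dict() creates copy, assignment creates alias.
Step by step:
`original = {'a': 6, 'b': 2}` → original = {'a': 6, 'b': 2}
`copied = dict(original)` → copied = {'a': 6, 'b': 2}
`aliased = original` → aliased = {'a': 6, 'b': 2} (same object as original)
`original['c'] = 8` → original = {'a': 6, 'b': 2, 'c': 8} (same object as aliased); aliased = {'a': 6, 'b': 2, 'c': 8} (same object as original)
`copied['d'] = 1` → copied = {'a': 6, 'b': 2, 'd': 1}
`print(original)` → prints {'a': 6, 'b': 2, 'c': 8}
`print(copied)` → prints {'a': 6, 'b': 2, 'd': 1}
`print(aliased)` → prints {'a': 6, 'b': 2, 'c': 8}

Answer:
{'a': 6, 'b': 2, 'c': 8}
{'a': 6, 'b': 2, 'd': 1}
{'a': 6, 'b': 2, 'c': 8}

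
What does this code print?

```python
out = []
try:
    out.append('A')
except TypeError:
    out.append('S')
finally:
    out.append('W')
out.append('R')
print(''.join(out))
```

Execution trace: 'A' (try body, no exception) → 'W' (finally) → 'R' (after the try/except). Output: AWR

Answer: AWR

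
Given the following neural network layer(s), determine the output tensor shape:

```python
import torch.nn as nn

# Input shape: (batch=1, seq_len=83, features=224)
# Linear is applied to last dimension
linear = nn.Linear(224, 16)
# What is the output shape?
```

Input: (1, 83, 224) -> Output: (1, 83, 16)

Answer: (1, 83, 16)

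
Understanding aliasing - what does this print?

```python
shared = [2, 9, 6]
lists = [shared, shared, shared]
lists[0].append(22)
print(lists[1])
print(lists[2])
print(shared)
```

Key concept: list of same reference.
Step by step:
`shared = [2, 9, 6]` → shared = [2, 9, 6]
`lists = [shared, shared, shared]` → lists = [[2, 9, 6], [2, 9, 6], [2, 9, 6]]
`lists[0].append(22)` → shared = [2, 9, 6, 22]; lists = [[2, 9, 6, 22], [2, 9, 6, 22], [2, 9, 6, 22]]
`print(lists[1])` → prints [2, 9, 6, 22]
`print(lists[2])` → prints [2, 9, 6, 22]
`print(shared)` → prints [2, 9, 6, 22]

Answer:
[2, 9, 6, 22]
[2, 9, 6, 22]
[2, 9, 6, 22]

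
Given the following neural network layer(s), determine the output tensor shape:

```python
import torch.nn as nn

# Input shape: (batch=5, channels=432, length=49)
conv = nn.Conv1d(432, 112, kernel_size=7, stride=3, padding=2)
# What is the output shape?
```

Input: (5, 432, 49) -> Output: (5, 112, 16)

Answer: (5, 112, 16)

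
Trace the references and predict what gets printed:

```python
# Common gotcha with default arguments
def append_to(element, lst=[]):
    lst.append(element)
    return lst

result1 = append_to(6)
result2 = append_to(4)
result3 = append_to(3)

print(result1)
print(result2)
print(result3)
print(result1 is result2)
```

Key concept: mutable default argument gotcha.
Step by step:
`result1 = append_to(6)` → result1 = [6]
`result2 = append_to(4)` → result1 = [6, 4] (same object as result2); result2 = [6, 4] (same object as result1)
`result3 = append_to(3)` → result1 = [6, 4, 3] (same object as result2, result3); result2 = [6, 4, 3] (same object as result1, result3); result3 = [6, 4, 3] (same object as result1, result2)
`print(result1)` → prints [6, 4, 3]
`print(result2)` → prints [6, 4, 3]
`print(result3)` → prints [6, 4, 3]
`print(result1 is result2)` → prints True

Answer:
[6, 4, 3]
[6, 4, 3]
[6, 4, 3]
True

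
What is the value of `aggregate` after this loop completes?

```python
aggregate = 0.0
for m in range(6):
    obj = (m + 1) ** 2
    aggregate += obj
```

Sum of squared losses 1² + 2² + ... + 6²
`aggregate` takes the values: 0.0 → 1.0 → 5.0 → 14.0 → 30.0 → 55.0 → 91.0

Answer: 91.0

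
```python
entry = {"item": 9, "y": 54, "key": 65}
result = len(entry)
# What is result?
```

Trace:
`entry = {"item": 9, "y": 54, "key": 65}` → entry = {'item': 9, 'y': 54, 'key': 65}
`result = len(entry)` → result = 3
So result = 3

Answer: 3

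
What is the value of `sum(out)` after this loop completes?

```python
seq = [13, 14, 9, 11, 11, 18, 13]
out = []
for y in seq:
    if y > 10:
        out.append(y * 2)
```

Sum of doubled values > 10
`out` takes the values: [] → [26] → [26, 28] → [26, 28, 22] → [26, 28, 22, 22] → [26, 28, 22, 22, 36] → [26, 28, 22, 22, 36, 26]
So `sum(out)` = 160

Answer: 160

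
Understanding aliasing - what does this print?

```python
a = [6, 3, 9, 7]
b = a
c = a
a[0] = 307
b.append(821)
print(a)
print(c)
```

Key concept: multiple aliases.
Step by step:
`a = [6, 3, 9, 7]` → a = [6, 3, 9, 7]
`b = a` → b = [6, 3, 9, 7] (same object as a)
`c = a` → c = [6, 3, 9, 7] (same object as a, b)
`a[0] = 307` → a = [307, 3, 9, 7] (same object as b, c); b = [307, 3, 9, 7] (same object as a, c); c = [307, 3, 9, 7] (same object as a, b)
`b.append(821)` → a = [307, 3, 9, 7, 821] (same object as b, c); b = [307, 3, 9, 7, 821] (same object as a, c); c = [307, 3, 9, 7, 821] (same object as a, b)
`print(a)` → prints [307, 3, 9, 7, 821]
`print(c)` → prints [307, 3, 9, 7, 821]

Answer:
[307, 3, 9, 7, 821]
[307, 3, 9, 7, 821]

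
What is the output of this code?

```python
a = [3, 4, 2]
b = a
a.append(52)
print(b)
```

Key concept: basic list aliasing.
Step by step:
`a = [3, 4, 2]` → a = [3, 4, 2]
`b = a` → b = [3, 4, 2] (same object as a)
`a.append(52)` → a = [3, 4, 2, 52] (same object as b); b = [3, 4, 2, 52] (same object as a)
`print(b)` → prints [3, 4, 2, 52]

Answer: [3, 4, 2, 52]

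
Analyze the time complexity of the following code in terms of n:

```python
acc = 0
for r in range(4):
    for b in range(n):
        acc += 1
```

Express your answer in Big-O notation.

Each loop level contributes: 1 × n. Multiplying the contributions gives O(n).

Answer: O(n)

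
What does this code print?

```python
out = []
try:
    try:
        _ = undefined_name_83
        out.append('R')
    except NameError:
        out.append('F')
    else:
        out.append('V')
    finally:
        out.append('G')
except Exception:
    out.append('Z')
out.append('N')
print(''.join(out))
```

Execution trace: 'F' (inner except NameError) → 'G' (inner finally) → 'N' (after the try/except). Output: FGN

Answer: FGN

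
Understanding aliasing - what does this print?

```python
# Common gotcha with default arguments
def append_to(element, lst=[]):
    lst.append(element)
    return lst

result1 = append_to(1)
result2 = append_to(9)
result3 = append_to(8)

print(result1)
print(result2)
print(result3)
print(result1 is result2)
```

Key concept: mutable default argument gotcha.
Step by step:
`result1 = append_to(1)` → result1 = [1]
`result2 = append_to(9)` → result1 = [1, 9] (same object as result2); result2 = [1, 9] (same object as result1)
`result3 = append_to(8)` → result1 = [1, 9, 8] (same object as result2, result3); result2 = [1, 9, 8] (same object as result1, result3); result3 = [1, 9, 8] (same object as result1, result2)
`print(result1)` → prints [1, 9, 8]
`print(result2)` → prints [1, 9, 8]
`print(result3)` → prints [1, 9, 8]
`print(result1 is result2)` → prints True

Answer:
[1, 9, 8]
[1, 9, 8]
[1, 9, 8]
True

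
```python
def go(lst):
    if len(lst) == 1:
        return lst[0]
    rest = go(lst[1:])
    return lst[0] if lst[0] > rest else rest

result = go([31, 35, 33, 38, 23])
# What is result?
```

Recursive max over [31, 35, 33, 38, 23] = 38

Answer: 38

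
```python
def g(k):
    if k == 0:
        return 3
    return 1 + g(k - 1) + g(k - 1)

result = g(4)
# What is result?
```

g(k) = 1 + 2·g(k-1), g(0)=3. Closed form: (3+1)·2^4 - 1 = 63.

Answer: 63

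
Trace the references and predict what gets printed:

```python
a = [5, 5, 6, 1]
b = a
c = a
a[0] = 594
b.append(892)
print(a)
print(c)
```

Key concept: multiple aliases.
Step by step:
`a = [5, 5, 6, 1]` → a = [5, 5, 6, 1]
`b = a` → b = [5, 5, 6, 1] (same object as a)
`c = a` → c = [5, 5, 6, 1] (same object as a, b)
`a[0] = 594` → a = [594, 5, 6, 1] (same object as b, c); b = [594, 5, 6, 1] (same object as a, c); c = [594, 5, 6, 1] (same object as a, b)
`b.append(892)` → a = [594, 5, 6, 1, 892] (same object as b, c); b = [594, 5, 6, 1, 892] (same object as a, c); c = [594, 5, 6, 1, 892] (same object as a, b)
`print(a)` → prints [594, 5, 6, 1, 892]
`print(c)` → prints [594, 5, 6, 1, 892]

Answer:
[594, 5, 6, 1, 892]
[594, 5, 6, 1, 892]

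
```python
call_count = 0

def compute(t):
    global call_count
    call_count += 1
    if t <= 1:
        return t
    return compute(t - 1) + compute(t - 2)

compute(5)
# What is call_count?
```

Calls(t) = 1 + Calls(t-1) + Calls(t-2); Calls(0)=Calls(1)=1. For t=5 this gives 15.

Answer: 15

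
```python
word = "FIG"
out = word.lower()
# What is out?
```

Trace:
`word = "FIG"` → word = 'FIG'
`out = word.lower()` → out = 'fig'
So out = 'fig'

Answer: 'fig'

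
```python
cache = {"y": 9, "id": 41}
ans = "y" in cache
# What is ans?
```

Trace:
`cache = {"y": 9, "id": 41}` → cache = {'y': 9, 'id': 41}
`ans = "y" in cache` → ans = True
So ans = True

Answer: True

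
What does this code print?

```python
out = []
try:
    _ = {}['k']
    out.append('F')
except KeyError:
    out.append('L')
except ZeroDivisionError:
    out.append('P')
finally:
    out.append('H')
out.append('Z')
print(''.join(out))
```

Execution trace: 'L' (except KeyError) → 'H' (finally) → 'Z' (after the try/except). Output: LHZ

Answer: LHZ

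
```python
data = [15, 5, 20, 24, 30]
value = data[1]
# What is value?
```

Trace:
`data = [15, 5, 20, 24, 30]` → data = [15, 5, 20, 24, 30]
`value = data[1]` → value = 5
So value = 5

Answer: 5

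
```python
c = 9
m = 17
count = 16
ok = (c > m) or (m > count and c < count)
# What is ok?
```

Trace:
`c = 9` → c = 9
`m = 17` → m = 17
`count = 16` → count = 16
`ok = (c > m) or (m > count and c < count)` → ok = True
So ok = True

Answer: True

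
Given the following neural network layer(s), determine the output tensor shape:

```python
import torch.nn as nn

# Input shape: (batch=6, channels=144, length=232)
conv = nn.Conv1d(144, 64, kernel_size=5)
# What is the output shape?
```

Input: (6, 144, 232) -> Output: (6, 64, 228)

Answer: (6, 64, 228)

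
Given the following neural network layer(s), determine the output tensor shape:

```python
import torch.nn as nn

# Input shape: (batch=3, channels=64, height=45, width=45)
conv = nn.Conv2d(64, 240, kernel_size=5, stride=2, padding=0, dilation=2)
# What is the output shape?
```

Input: (3, 64, 45, 45) -> Output: (3, 240, 19, 19)

Answer: (3, 240, 19, 19)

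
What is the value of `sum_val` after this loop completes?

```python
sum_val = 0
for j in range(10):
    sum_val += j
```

Sum of 0 to 9 = 45
`sum_val` takes the values: 0 → 1 → 3 → 6 → 10 → 15 → 21 → 28 → 36 → 45

Answer: 45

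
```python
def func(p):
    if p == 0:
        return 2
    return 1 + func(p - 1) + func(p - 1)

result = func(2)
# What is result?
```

func(p) = 1 + 2·func(p-1), func(0)=2. Closed form: (2+1)·2^2 - 1 = 11.

Answer: 11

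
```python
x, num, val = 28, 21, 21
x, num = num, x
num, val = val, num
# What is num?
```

Trace:
`x, num, val = 28, 21, 21` → x = 28; num = 21; val = 21
`x, num = num, x` → x = 21; num = 28
`num, val = val, num` → num = 21; val = 28
So num = 21

Answer: 21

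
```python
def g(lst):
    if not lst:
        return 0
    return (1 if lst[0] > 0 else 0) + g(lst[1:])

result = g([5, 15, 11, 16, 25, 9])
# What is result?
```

Count of positive elements in [5, 15, 11, 16, 25, 9] = 6

Answer: 6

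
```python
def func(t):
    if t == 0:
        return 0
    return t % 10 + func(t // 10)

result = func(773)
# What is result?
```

Sum of digits of 773: 3 + 7 + 7 = 17

Answer: 17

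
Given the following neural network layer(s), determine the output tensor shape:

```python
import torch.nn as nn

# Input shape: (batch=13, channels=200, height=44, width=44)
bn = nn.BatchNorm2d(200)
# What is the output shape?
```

Input: (13, 200, 44, 44) -> Output: (13, 200, 44, 44)

Answer: (13, 200, 44, 44)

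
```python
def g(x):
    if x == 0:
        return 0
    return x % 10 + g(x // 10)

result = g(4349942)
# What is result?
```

Sum of digits of 4349942: 2 + 4 + 9 + 9 + 4 + 3 + 4 = 35

Answer: 35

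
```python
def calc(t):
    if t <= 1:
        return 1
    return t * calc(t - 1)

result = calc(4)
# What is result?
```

calc(4) = 4 * 3 * 2 * 1 = 24

Answer: 24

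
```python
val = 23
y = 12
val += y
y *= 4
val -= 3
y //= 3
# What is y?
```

Trace:
`val = 23` → val = 23
`y = 12` → y = 12
`val += y` → val = 35
`y *= 4` → y = 48
`val -= 3` → val = 32
`y //= 3` → y = 16
So y = 16

Answer: 16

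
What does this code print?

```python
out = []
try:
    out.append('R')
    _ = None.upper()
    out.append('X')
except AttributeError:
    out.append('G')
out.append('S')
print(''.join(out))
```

Execution trace: 'R' (try body) → 'G' (except AttributeError) → 'S' (after the try/except). Output: RGS

Answer: RGS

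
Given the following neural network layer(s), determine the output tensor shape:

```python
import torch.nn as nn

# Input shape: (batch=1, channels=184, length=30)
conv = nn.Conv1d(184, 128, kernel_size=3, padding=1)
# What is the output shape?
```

Input: (1, 184, 30) -> Output: (1, 128, 30)

Answer: (1, 128, 30)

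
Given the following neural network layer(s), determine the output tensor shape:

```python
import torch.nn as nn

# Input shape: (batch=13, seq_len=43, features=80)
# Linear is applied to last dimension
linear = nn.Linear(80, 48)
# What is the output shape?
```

Input: (13, 43, 80) -> Output: (13, 43, 48)

Answer: (13, 43, 48)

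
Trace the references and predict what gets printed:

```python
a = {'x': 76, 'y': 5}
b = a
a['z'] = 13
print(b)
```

Key concept: dict aliasing.
Step by step:
`a = {'x': 76, 'y': 5}` → a = {'x': 76, 'y': 5}
`b = a` → b = {'x': 76, 'y': 5} (same object as a)
`a['z'] = 13` → a = {'x': 76, 'y': 5, 'z': 13} (same object as b); b = {'x': 76, 'y': 5, 'z': 13} (same object as a)
`print(b)` → prints {'x': 76, 'y': 5, 'z': 13}

Answer: {'x': 76, 'y': 5, 'z': 13}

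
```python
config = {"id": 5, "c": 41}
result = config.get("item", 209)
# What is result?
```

Trace:
`config = {"id": 5, "c": 41}` → config = {'id': 5, 'c': 41}
`result = config.get("item", 209)` → result = 209
So result = 209

Answer: 209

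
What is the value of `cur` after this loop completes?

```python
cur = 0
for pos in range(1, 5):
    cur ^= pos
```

XOR of 1 to 4
`cur` takes the values: 0 → 1 → 3 → 0 → 4

Answer: 4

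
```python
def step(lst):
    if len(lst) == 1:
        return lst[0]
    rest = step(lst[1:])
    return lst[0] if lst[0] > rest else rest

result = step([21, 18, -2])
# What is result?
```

Recursive max over [21, 18, -2] = 21

Answer: 21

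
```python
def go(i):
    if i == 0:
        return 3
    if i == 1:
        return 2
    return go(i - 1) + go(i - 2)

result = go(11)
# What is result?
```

Build up from base cases: go(0)=3, go(1)=2, go(2)=5, go(3)=7, go(4)=12, go(5)=19, go(6)=31, ..., go(11)=343

Answer: 343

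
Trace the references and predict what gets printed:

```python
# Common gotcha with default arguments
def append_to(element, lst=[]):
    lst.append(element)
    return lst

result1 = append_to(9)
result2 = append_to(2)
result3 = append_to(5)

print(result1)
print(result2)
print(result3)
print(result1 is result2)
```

Key concept: mutable default argument gotcha.
Step by step:
`result1 = append_to(9)` → result1 = [9]
`result2 = append_to(2)` → result1 = [9, 2] (same object as result2); result2 = [9, 2] (same object as result1)
`result3 = append_to(5)` → result1 = [9, 2, 5] (same object as result2, result3); result2 = [9, 2, 5] (same object as result1, result3); result3 = [9, 2, 5] (same object as result1, result2)
`print(result1)` → prints [9, 2, 5]
`print(result2)` → prints [9, 2, 5]
`print(result3)` → prints [9, 2, 5]
`print(result1 is result2)` → prints True

Answer:
[9, 2, 5]
[9, 2, 5]
[9, 2, 5]
True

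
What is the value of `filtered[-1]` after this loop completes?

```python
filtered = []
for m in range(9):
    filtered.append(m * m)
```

Last element of squares 0 to 8
`filtered` takes the values: [] → [0] → [0, 1] → [0, 1, 4] → [0, 1, 4, 9] → [0, 1, 4, 9, 16] → [0, 1, 4, 9, 16, 25] → [0, 1, 4, 9, 16, 25, 36] → [0, 1, 4, 9, 16, 25, 36, 49] → [0, 1, 4, 9, 16, 25, 36, 49, 64]
So `filtered[-1]` = 64

Answer: 64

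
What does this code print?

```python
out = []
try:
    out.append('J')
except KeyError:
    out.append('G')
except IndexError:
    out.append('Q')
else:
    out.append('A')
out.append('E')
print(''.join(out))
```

Execution trace: 'J' (try body, no exception) → 'A' (else) → 'E' (after the try/except). Output: JAE

Answer: JAE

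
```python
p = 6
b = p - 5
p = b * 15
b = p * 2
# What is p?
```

Trace:
`p = 6` → p = 6
`b = p - 5` → b = 1
`p = b * 15` → p = 15
`b = p * 2` → b = 30
So p = 15

Answer: 15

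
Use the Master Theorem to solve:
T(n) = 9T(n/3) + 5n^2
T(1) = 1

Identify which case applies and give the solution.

a=9, b=3, f(n)=5n^2. log_3(9) = 2. Since c=2 = 2, Case 2 applies: T(n) = Θ(n^log_b(a) · log n) = O(n^2 log n).

Answer: O(n^2 log n) - Case 2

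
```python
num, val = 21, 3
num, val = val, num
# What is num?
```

Trace:
`num, val = 21, 3` → num = 21; val = 3
`num, val = val, num` → num = 3; val = 21
So num = 3

Answer: 3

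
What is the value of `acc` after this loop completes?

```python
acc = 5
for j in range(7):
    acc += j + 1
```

Start at 5, add 1 to 7 = 33
`acc` takes the values: 5 → 6 → 8 → 11 → 15 → 20 → 26 → 33

Answer: 33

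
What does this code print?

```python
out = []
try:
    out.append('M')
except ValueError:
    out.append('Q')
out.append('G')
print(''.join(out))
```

Execution trace: 'M' (try body, no exception) → 'G' (after the try/except). Output: MG

Answer: MG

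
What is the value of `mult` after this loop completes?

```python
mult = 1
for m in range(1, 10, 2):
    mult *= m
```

Product of 1, 3, 5, ... up to 9
`mult` takes the values: 1 → 3 → 15 → 105 → 945

Answer: 945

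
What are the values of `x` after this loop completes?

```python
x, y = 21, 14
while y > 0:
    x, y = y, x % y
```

GCD of 21 and 14
`x` takes the values: 21 → 14 → 7

Answer: 7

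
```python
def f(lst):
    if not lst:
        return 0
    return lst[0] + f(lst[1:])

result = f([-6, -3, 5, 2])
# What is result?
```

(-6) + (-3) + 5 + 2 + 0 = -2

Answer: -2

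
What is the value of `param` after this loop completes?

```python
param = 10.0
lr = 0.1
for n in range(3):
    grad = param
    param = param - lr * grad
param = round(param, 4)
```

Gradient descent: w = 10.0 * (1 - 0.1)^3
`param` takes the values: 10.0 → 9.0 → 8.1 → 7.29

Answer: 7.29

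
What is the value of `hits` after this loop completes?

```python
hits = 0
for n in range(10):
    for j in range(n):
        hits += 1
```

Triangle number: 0+1+2+...+9
`hits` takes the values: 0 → 1 → 2 → 3 → 4 → 5 → 6 → 7 → 8 → 9 → 10 → 11 → 12 → 13 → 14 → 15 → 16 → 17 → 18 → 19 → 20 → 21 → 22 → 23 → 24 → 25 → 26 → 27 → 28 → 29 → … → 41 → 42 → 43 → 44 → 45

Answer: 45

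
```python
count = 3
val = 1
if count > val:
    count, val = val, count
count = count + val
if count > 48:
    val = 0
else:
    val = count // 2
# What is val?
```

Trace:
`count = 3` → count = 3
`val = 1` → val = 1
`if count > val: ...` → count > val is True → count = 1; val = 3
`count = count + val` → count = 4
`if count > 48: ...` → count > 48 is False, take else branch → val = 2
So val = 2

Answer: 2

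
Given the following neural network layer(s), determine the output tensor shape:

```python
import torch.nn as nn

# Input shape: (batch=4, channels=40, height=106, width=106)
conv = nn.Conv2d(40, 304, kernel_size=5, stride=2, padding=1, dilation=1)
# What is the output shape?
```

Input: (4, 40, 106, 106) -> Output: (4, 304, 52, 52)

Answer: (4, 304, 52, 52)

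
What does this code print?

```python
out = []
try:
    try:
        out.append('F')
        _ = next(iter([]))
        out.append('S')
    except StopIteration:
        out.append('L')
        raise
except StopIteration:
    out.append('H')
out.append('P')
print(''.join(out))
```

Execution trace: 'F' (inner try body) → 'L' (inner except StopIteration) → 'H' (outer except StopIteration) → 'P' (after the try/except). Output: FLHP

Answer: FLHP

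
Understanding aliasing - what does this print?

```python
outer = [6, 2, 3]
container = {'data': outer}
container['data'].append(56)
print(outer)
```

Key concept: dict holds reference to list.
Step by step:
`outer = [6, 2, 3]` → outer = [6, 2, 3]
`container = {'data': outer}` → container = {'data': [6, 2, 3]}
`container['data'].append(56)` → outer = [6, 2, 3, 56]; container = {'data': [6, 2, 3, 56]}
`print(outer)` → prints [6, 2, 3, 56]

Answer: [6, 2, 3, 56]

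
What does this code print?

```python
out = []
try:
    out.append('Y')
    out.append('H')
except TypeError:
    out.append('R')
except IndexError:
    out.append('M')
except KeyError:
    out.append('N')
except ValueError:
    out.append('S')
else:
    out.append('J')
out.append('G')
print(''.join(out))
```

Execution trace: 'Y' (try body) → 'H' (try body, no exception) → 'J' (else) → 'G' (after the try/except). Output: YHJG

Answer: YHJG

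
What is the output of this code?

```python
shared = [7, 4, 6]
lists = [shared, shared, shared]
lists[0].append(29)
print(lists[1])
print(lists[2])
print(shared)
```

Key concept: list of same reference.
Step by step:
`shared = [7, 4, 6]` → shared = [7, 4, 6]
`lists = [shared, shared, shared]` → lists = [[7, 4, 6], [7, 4, 6], [7, 4, 6]]
`lists[0].append(29)` → shared = [7, 4, 6, 29]; lists = [[7, 4, 6, 29], [7, 4, 6, 29], [7, 4, 6, 29]]
`print(lists[1])` → prints [7, 4, 6, 29]
`print(lists[2])` → prints [7, 4, 6, 29]
`print(shared)` → prints [7, 4, 6, 29]

Answer:
[7, 4, 6, 29]
[7, 4, 6, 29]
[7, 4, 6, 29]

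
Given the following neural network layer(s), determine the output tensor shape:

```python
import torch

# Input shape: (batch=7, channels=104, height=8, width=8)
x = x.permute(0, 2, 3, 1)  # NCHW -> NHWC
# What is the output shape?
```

Input: (7, 104, 8, 8) -> Output: (7, 8, 8, 104)

Answer: (7, 8, 8, 104)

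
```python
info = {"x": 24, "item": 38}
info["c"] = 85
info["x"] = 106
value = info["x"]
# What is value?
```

Trace:
`info = {"x": 24, "item": 38}` → info = {'x': 24, 'item': 38}
`info["c"] = 85` → info = {'x': 24, 'item': 38, 'c': 85}
`info["x"] = 106` → info = {'x': 106, 'item': 38, 'c': 85}
`value = info["x"]` → value = 106
So value = 106

Answer: 106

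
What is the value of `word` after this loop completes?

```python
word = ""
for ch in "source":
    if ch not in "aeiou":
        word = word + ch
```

Remove vowels from 'source'
`word` takes the values: "" → "s" → "sr" → "src"

Answer: "src"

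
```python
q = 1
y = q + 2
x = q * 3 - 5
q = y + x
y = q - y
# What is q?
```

Trace:
`q = 1` → q = 1
`y = q + 2` → y = 3
`x = q * 3 - 5` → x = -2
`q = y + x` → q = 1
`y = q - y` → y = -2
So q = 1

Answer: 1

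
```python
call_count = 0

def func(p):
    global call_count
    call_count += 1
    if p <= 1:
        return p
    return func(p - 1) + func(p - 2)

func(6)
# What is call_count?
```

Calls(p) = 1 + Calls(p-1) + Calls(p-2); Calls(0)=Calls(1)=1. For p=6 this gives 25.

Answer: 25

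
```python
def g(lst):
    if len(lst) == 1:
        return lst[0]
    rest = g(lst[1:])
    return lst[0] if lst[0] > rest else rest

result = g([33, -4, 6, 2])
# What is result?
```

Recursive max over [33, -4, 6, 2] = 33

Answer: 33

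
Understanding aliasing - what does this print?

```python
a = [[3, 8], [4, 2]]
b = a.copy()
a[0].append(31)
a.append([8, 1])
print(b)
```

Key concept: shallow copy with nested lists.
Step by step:
`a = [[3, 8], [4, 2]]` → a = [[3, 8], [4, 2]]
`b = a.copy()` → b = [[3, 8], [4, 2]]
`a[0].append(31)` → a = [[3, 8, 31], [4, 2]]; b = [[3, 8, 31], [4, 2]]
`a.append([8, 1])` → a = [[3, 8, 31], [4, 2], [8, 1]]
`print(b)` → prints [[3, 8, 31], [4, 2]]

Answer: [[3, 8, 31], [4, 2]]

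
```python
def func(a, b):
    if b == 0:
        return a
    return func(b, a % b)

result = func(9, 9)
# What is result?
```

func(9, 9) -> func(9, 0) -> 9

Answer: 9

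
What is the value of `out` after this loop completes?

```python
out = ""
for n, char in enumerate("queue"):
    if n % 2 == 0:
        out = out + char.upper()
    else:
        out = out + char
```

Uppercase even positions in 'queue'
`out` takes the values: "" → "Q" → "Qu" → "QuE" → "QuEu" → "QuEuE"

Answer: "QuEuE"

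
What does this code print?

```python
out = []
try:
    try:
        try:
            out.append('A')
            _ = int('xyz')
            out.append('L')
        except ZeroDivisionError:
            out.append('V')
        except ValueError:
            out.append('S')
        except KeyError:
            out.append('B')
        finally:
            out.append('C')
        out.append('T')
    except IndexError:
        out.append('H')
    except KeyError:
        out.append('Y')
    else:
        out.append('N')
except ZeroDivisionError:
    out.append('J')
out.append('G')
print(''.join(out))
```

Execution trace: 'A' (inner try body) → 'S' (inner except ValueError) → 'C' (inner finally) → 'T' (try body, no exception) → 'N' (else) → 'G' (after the try/except). Output: ASCTNG

Answer: ASCTNG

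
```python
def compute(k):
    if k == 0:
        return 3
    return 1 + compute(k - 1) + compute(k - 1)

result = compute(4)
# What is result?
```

compute(k) = 1 + 2·compute(k-1), compute(0)=3. Closed form: (3+1)·2^4 - 1 = 63.

Answer: 63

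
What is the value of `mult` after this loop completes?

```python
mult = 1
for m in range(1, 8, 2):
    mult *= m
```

Product of 1, 3, 5, ... up to 7
`mult` takes the values: 1 → 3 → 15 → 105

Answer: 105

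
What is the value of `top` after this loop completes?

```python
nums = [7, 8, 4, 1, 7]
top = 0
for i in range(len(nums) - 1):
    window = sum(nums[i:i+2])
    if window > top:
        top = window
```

Max sum of 2-element window in [7, 8, 4, 1, 7]
`top` takes the values: 0 → 15

Answer: 15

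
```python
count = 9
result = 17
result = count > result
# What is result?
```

Trace:
`count = 9` → count = 9
`result = 17` → result = 17
`result = count > result` → result = False
So result = False

Answer: False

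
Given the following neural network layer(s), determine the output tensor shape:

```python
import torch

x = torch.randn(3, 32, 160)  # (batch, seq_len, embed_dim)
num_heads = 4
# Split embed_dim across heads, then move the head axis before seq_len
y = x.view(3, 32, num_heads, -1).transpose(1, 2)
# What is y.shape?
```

Input: (3, 32, 160) -> head_dim = 160 // 4 = 40; after view: (3, 32, 4, 40) -> after transpose(1, 2): (3, 4, 32, 40) -> Output: (3, 4, 32, 40)

Answer: (3, 4, 32, 40)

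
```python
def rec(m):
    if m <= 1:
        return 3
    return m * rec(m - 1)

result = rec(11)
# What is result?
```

rec(11) = 11 * 10 * 9 * 8 * 7 * 6 * 5 * 4 * 3 * 2 * 3 = 119750400

Answer: 119750400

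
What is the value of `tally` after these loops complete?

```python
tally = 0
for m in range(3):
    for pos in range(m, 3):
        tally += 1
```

Upper triangle: 3 + 2 + ... + 1
`tally` takes the values: 0 → 1 → 2 → 3 → 4 → 5 → 6

Answer: 6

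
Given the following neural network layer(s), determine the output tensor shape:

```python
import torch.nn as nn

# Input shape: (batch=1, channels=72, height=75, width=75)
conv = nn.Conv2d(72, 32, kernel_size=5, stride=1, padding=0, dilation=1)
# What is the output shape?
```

Input: (1, 72, 75, 75) -> Output: (1, 32, 71, 71)

Answer: (1, 32, 71, 71)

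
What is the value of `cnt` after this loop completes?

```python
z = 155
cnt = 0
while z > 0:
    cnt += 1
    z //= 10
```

Count digits by repeated division by 10
`cnt` takes the values: 0 → 1 → 2 → 3

Answer: 3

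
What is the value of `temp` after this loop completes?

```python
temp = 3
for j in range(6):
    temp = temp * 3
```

Multiply by 3, 6 times: 3 * 3^6 = 2187
`temp` takes the values: 3 → 9 → 27 → 81 → 243 → 729 → 2187

Answer: 2187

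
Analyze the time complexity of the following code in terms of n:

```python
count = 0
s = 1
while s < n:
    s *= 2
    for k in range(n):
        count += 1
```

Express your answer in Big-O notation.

Each loop level contributes: log n × n. Multiplying the contributions gives O(n log n).

Answer: O(n log n)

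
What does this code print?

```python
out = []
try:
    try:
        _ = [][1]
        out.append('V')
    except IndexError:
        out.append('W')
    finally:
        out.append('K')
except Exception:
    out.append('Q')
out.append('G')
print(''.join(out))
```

Execution trace: 'W' (inner except IndexError) → 'K' (inner finally) → 'G' (after the try/except). Output: WKG

Answer: WKG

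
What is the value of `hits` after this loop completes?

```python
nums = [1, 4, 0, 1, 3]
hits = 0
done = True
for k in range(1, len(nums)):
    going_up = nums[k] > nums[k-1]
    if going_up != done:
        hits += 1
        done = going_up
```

Count direction changes in [1, 4, 0, 1, 3]
`hits` takes the values: 0 → 1 → 2

Answer: 2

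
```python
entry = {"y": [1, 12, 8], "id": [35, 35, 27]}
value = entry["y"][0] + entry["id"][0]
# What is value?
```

Trace:
`entry = {"y": [1, 12, 8], "id": [35, 35, 27]}` → entry = {'y': [1, 12, 8], 'id': [35, 35, 27]}
`value = entry["y"][0] + entry["id"][0]` → value = 36
So value = 36

Answer: 36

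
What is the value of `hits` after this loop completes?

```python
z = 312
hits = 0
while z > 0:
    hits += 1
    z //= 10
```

Count digits by repeated division by 10
`hits` takes the values: 0 → 1 → 2 → 3

Answer: 3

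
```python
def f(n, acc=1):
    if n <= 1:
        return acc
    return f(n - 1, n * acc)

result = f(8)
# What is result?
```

Accumulator trace (n, acc): (8, 1) -> (7, 8) -> (6, 56) -> (5, 336) -> (4, 1680) -> (3, 6720) -> (2, 20160) -> (1, 40320) -> return 40320

Answer: 40320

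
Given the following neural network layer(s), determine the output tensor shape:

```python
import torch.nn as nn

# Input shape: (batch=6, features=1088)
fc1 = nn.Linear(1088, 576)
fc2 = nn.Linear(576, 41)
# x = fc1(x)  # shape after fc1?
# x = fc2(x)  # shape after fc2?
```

Input: (6, 1088) -> after fc1: (6, 576) -> Output: (6, 41)

Answer: (6, 41)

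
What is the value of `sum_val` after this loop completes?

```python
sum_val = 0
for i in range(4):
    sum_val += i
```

Sum of 0 to 3 = 6
`sum_val` takes the values: 0 → 1 → 3 → 6

Answer: 6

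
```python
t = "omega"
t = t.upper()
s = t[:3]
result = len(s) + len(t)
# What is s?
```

Trace:
`t = "omega"` → t = 'omega'
`t = t.upper()` → t = 'OMEGA'
`s = t[:3]` → s = 'OME'
`result = len(s) + len(t)` → result = 8
So s = 'OME'

Answer: 'OME'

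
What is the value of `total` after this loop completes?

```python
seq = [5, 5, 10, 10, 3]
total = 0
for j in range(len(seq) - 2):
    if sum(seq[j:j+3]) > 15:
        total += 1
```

Count windows with sum > 15
`total` takes the values: 0 → 1 → 2 → 3

Answer: 3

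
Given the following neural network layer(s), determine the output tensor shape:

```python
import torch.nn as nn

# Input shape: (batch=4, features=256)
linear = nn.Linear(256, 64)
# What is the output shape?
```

Input: (4, 256) -> Output: (4, 64)

Answer: (4, 64)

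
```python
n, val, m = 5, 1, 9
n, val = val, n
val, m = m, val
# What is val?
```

Trace:
`n, val, m = 5, 1, 9` → n = 5; val = 1; m = 9
`n, val = val, n` → n = 1; val = 5
`val, m = m, val` → val = 9; m = 5
So val = 9

Answer: 9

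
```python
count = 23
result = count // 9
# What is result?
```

Trace:
`count = 23` → count = 23
`result = count // 9` → result = 2
So result = 2

Answer: 2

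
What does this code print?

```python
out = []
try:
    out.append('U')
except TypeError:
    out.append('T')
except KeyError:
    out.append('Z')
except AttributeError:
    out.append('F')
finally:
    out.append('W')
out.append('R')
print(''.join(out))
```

Execution trace: 'U' (try body, no exception) → 'W' (finally) → 'R' (after the try/except). Output: UWR

Answer: UWR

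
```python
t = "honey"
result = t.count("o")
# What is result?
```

Trace:
`t = "honey"` → t = 'honey'
`result = t.count("o")` → result = 1
So result = 1

Answer: 1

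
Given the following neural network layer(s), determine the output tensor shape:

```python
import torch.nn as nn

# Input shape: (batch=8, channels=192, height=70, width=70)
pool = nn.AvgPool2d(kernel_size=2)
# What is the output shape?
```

Input: (8, 192, 70, 70) -> Output: (8, 192, 35, 35)

Answer: (8, 192, 35, 35)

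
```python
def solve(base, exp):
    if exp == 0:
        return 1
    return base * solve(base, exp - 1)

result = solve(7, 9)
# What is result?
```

solve(7, 9) = 7 * 7 * 7 * 7 * 7 * 7 * 7 * 7 * 7 = 40353607

Answer: 40353607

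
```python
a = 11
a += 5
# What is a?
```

Trace:
`a = 11` → a = 11
`a += 5` → a = 16
So a = 16

Answer: 16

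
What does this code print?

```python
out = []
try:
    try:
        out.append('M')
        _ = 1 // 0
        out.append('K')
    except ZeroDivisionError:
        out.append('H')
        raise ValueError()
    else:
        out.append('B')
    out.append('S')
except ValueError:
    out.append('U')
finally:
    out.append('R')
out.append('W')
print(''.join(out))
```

Execution trace: 'M' (inner try body) → 'H' (inner except ZeroDivisionError) → 'U' (except ValueError) → 'R' (finally) → 'W' (after the try/except). Output: MHURW

Answer: MHURW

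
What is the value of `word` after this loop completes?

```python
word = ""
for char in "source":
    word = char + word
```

Reverse 'source'
`word` takes the values: "" → "s" → "os" → "uos" → "ruos" → "cruos" → "ecruos"

Answer: "ecruos"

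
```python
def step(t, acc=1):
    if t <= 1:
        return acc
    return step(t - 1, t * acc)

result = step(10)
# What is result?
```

Accumulator trace (n, acc): (10, 1) -> (9, 10) -> (8, 90) -> (7, 720) -> (6, 5040) -> (5, 30240) -> (4, 151200) -> (3, 604800) -> (2, 1814400) -> (1, 3628800) -> return 3628800

Answer: 3628800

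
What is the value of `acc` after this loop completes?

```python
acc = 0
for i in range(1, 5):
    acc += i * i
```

Sum of squares 1² to 4² = 30
`acc` takes the values: 0 → 1 → 5 → 14 → 30

Answer: 30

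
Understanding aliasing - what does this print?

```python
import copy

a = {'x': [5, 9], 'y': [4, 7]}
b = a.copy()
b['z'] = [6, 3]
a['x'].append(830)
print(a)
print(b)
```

Key concept: shallow copy of dict with mutable values.
Step by step:
`a = {'x': [5, 9], 'y': [4, 7]}` → a = {'x': [5, 9], 'y': [4, 7]}
`b = a.copy()` → b = {'x': [5, 9], 'y': [4, 7]}
`b['z'] = [6, 3]` → b = {'x': [5, 9], 'y': [4, 7], 'z': [6, 3]}
`a['x'].append(830)` → a = {'x': [5, 9, 830], 'y': [4, 7]}; b = {'x': [5, 9, 830], 'y': [4, 7], 'z': [6, 3]}
`print(a)` → prints {'x': [5, 9, 830], 'y': [4, 7]}
`print(b)` → prints {'x': [5, 9, 830], 'y': [4, 7], 'z': [6, 3]}

Answer:
{'x': [5, 9, 830], 'y': [4, 7]}
{'x': [5, 9, 830], 'y': [4, 7], 'z': [6, 3]}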